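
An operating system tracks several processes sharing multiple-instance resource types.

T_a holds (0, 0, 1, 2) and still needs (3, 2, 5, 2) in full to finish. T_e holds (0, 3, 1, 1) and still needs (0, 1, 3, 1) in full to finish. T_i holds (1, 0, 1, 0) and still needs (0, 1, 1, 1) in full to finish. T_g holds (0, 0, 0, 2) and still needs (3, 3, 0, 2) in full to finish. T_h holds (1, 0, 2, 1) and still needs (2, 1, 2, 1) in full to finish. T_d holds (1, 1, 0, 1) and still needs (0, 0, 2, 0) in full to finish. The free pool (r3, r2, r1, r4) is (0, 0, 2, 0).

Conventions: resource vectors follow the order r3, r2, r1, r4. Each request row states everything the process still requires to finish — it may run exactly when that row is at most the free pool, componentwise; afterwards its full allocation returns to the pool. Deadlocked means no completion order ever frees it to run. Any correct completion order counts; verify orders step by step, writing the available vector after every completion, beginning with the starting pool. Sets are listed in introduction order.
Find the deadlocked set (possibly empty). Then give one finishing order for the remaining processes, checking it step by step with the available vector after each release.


No process is deadlocked.
Key observation: beginning at T_d, releases accumulate fast enough that every process eventually fits.
The rest can finish in the order T_d, T_i, T_e, T_h, T_a, T_g. Check, step by step:
  pool = (0, 0, 2, 0)
  T_d needs (0, 0, 2, 0) <= (0, 0, 2, 0) -> finishes; pool += (1, 1, 0, 1) = (1, 1, 2, 1)
  T_i needs (0, 1, 1, 1) <= (1, 1, 2, 1) -> finishes; pool += (1, 0, 1, 0) = (2, 1, 3, 1)
  T_e needs (0, 1, 3, 1) <= (2, 1, 3, 1) -> finishes; pool += (0, 3, 1, 1) = (2, 4, 4, 2)
  T_h needs (2, 1, 2, 1) <= (2, 4, 4, 2) -> finishes; pool += (1, 0, 2, 1) = (3, 4, 6, 3)
  T_a needs (3, 2, 5, 2) <= (3, 4, 6, 3) -> finishes; pool += (0, 0, 1, 2) = (3, 4, 7, 5)
  T_g needs (3, 3, 0, 2) <= (3, 4, 7, 5) -> finishes; pool += (0, 0, 0, 2) = (3, 4, 7, 7)


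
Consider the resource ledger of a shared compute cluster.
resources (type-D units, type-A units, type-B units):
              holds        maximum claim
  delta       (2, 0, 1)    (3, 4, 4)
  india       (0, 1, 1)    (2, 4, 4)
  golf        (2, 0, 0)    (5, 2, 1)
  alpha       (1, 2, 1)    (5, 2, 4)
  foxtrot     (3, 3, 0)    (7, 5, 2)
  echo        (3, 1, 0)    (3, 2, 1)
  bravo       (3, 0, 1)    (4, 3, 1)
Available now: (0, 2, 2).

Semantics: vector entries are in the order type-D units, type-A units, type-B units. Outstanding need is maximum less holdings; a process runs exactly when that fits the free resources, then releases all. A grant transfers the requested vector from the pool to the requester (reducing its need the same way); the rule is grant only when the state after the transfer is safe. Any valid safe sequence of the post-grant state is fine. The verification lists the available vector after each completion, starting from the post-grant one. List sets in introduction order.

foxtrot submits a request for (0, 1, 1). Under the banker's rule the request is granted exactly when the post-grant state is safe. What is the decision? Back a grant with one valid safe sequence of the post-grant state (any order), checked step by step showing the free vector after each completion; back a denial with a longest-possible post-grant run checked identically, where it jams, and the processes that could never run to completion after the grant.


GRANT — the state after the grant stays safe, e.g. via echo, golf, foxtrot, bravo, alpha, india, delta.
Key observation: after the grant the pool drops to (0, 1, 1), which still lets echo finish first and unwind the rest.
Check on the post-grant state, step by step:
  pool = (0, 1, 1)
  echo needs (0, 1, 1) <= (0, 1, 1) -> finishes; pool += (3, 1, 0) = (3, 2, 1)
  golf needs (3, 2, 1) <= (3, 2, 1) -> finishes; pool += (2, 0, 0) = (5, 2, 1)
  foxtrot needs (4, 1, 1) <= (5, 2, 1) -> finishes; pool += (3, 4, 1) = (8, 6, 2)
  bravo needs (1, 3, 0) <= (8, 6, 2) -> finishes; pool += (3, 0, 1) = (11, 6, 3)
  alpha needs (4, 0, 3) <= (11, 6, 3) -> finishes; pool += (1, 2, 1) = (12, 8, 4)
  india needs (2, 3, 3) <= (12, 8, 4) -> finishes; pool += (0, 1, 1) = (12, 9, 5)
  delta needs (1, 4, 3) <= (12, 9, 5) -> finishes; pool += (2, 0, 1) = (14, 9, 6)


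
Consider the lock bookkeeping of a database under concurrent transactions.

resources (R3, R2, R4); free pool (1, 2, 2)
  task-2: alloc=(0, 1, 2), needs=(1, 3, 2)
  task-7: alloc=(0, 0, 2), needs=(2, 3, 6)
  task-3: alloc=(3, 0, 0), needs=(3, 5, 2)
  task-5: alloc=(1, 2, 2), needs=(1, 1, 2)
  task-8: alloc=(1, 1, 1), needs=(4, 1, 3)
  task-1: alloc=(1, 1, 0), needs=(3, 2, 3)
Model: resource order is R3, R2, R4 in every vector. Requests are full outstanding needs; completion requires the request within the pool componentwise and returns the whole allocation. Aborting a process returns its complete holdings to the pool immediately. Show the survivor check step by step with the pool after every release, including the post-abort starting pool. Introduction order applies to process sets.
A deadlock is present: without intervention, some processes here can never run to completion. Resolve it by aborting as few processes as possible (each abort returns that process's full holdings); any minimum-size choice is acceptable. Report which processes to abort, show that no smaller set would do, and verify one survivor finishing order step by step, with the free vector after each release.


Minimum abort set: task-8.
Key observation: the returned (1, 1, 1) from task-8 is what brings task-3 — unrunnable before, under any order — into play at step 3.
No smaller set exists: with zero aborts the deadlock remains.
Survivors finish in the order: task-2, task-5, task-3, task-7, task-1. Verifying each step (pool after the aborts first):
  pool = (2, 3, 3)
  task-2: need (1, 3, 2) fits (2, 3, 3); releases (0, 1, 2), pool now (2, 4, 5)
  task-5: need (1, 1, 2) fits (2, 4, 5); releases (1, 2, 2), pool now (3, 6, 7)
  task-3: need (3, 5, 2) fits (3, 6, 7); releases (3, 0, 0), pool now (6, 6, 7)
  task-7: need (2, 3, 6) fits (6, 6, 7); releases (0, 0, 2), pool now (6, 6, 9)
  task-1: need (3, 2, 3) fits (6, 6, 9); releases (1, 1, 0), pool now (7, 7, 9)


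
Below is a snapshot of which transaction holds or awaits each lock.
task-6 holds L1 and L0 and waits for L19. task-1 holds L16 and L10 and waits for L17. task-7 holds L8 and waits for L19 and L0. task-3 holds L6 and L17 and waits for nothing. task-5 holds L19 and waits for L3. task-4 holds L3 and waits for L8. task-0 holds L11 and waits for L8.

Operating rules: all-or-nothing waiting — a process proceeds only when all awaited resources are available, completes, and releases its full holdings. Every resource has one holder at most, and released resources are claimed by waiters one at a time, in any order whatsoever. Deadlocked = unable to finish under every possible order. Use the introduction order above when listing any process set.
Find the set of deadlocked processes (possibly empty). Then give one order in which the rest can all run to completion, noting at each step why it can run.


Deadlocked: task-6, task-7, task-5, task-4 and task-0.
Key observation: the cycle task-6 -> task-5 -> task-4 -> task-7 -> task-6 can never break — each member waits on the next; task-0 waits into the deadlock from upstream.
The rest can finish in the order task-3, task-1.
Verifying each step:
  run task-3 (it waits on nothing); releases L6 and L17
  task-1: everything it awaited (L17) is free; runs, freeing L16 and L10


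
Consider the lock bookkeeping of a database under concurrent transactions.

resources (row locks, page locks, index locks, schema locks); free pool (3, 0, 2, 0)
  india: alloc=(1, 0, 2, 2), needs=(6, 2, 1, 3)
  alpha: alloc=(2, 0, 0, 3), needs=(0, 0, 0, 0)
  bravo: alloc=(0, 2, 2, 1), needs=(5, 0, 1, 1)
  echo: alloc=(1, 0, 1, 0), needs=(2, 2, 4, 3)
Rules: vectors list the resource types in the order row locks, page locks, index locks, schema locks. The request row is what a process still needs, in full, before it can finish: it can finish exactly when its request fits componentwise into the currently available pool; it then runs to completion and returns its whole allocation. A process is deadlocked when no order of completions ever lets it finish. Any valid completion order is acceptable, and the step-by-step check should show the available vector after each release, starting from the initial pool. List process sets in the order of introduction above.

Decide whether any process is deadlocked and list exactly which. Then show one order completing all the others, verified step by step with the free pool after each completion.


The deadlocked set is empty.
Key observation: beginning at alpha, releases accumulate fast enough that every process eventually fits.
A valid finishing order for the others: alpha, bravo, echo, india. Check, step by step:
  pool = (3, 0, 2, 0)
  alpha: need (0, 0, 0, 0) fits (3, 0, 2, 0); releases (2, 0, 0, 3), pool now (5, 0, 2, 3)
  bravo: need (5, 0, 1, 1) fits (5, 0, 2, 3); releases (0, 2, 2, 1), pool now (5, 2, 4, 4)
  echo: need (2, 2, 4, 3) fits (5, 2, 4, 4); releases (1, 0, 1, 0), pool now (6, 2, 5, 4)
  india: need (6, 2, 1, 3) fits (6, 2, 5, 4); releases (1, 0, 2, 2), pool now (7, 2, 7, 6)


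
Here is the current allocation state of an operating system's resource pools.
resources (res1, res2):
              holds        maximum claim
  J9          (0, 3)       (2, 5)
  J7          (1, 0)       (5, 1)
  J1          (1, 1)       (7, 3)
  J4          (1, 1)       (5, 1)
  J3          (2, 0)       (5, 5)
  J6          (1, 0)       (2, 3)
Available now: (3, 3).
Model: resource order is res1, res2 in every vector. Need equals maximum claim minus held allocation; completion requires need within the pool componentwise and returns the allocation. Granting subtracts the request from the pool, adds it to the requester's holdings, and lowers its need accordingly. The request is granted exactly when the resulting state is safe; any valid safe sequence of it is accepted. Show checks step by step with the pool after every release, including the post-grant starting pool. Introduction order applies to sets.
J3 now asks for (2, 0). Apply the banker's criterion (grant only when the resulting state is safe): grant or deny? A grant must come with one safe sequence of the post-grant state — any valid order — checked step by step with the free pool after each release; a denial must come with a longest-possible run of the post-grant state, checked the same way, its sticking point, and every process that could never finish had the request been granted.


GRANT. The post-grant state is safe; one safe sequence: J6, J9, J3, J1, J7, J4.
Key observation: with (1, 3) left after the transfer, J6 can run at once — the state stays safe.
Step-by-step check of the post-grant state:
  pool = (1, 3)
  run J6 (needs (1, 3), free (1, 3)); after release of (1, 0) the pool is (2, 3)
  run J9 (needs (2, 2), free (2, 3)); after release of (0, 3) the pool is (2, 6)
  run J3 (needs (1, 5), free (2, 6)); after release of (4, 0) the pool is (6, 6)
  run J1 (needs (6, 2), free (6, 6)); after release of (1, 1) the pool is (7, 7)
  run J7 (needs (4, 1), free (7, 7)); after release of (1, 0) the pool is (8, 7)
  run J4 (needs (4, 0), free (8, 7)); after release of (1, 1) the pool is (9, 8)


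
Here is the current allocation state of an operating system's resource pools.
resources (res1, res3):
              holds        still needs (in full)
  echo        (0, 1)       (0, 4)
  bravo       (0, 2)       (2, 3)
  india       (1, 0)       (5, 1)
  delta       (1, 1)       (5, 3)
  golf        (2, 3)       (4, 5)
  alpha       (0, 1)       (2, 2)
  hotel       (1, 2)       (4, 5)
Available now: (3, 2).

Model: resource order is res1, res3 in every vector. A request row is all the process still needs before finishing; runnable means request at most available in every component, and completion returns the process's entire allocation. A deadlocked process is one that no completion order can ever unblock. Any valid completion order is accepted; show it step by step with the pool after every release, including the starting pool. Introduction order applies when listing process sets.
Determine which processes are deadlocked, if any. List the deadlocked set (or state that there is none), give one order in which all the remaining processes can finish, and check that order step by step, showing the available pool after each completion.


Deadlocked set: india, delta, golf and hotel.
Key observation: res1 is the bottleneck — with alpha, bravo, echo done the pool holds (3, 6), short of every remaining need.
One completion order for the rest: alpha, bravo, echo. Step-by-step check:
  pool = (3, 2)
  run alpha (needs (2, 2), free (3, 2)); after release of (0, 1) the pool is (3, 3)
  run bravo (needs (2, 3), free (3, 3)); after release of (0, 2) the pool is (3, 5)
  run echo (needs (0, 4), free (3, 5)); after release of (0, 1) the pool is (3, 6)
The stuck group stays short no matter what:
  india still needs (5, 1) but only (3, 6) is free — short on res1
  delta still needs (5, 3) but only (3, 6) is free — short on res1
  golf still needs (4, 5) but only (3, 6) is free — short on res1
  hotel still needs (4, 5) but only (3, 6) is free — short on res1


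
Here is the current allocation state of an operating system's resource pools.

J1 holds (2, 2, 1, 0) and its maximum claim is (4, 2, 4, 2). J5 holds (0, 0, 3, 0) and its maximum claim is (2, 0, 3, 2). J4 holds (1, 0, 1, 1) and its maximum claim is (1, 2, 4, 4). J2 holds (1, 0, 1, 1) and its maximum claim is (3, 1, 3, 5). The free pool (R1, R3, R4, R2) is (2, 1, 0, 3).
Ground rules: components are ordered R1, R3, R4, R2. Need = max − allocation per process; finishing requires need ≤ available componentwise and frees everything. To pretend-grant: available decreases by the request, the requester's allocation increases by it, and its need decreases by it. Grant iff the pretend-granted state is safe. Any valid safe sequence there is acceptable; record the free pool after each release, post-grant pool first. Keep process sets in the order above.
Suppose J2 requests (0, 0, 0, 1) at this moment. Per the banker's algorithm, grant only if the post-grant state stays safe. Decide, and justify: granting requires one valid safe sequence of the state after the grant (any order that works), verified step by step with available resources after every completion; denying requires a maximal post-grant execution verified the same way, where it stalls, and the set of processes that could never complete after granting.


DENY: after the grant no complete ordering would exist.
Key observation: even finishing J5, J1 leaves just (4, 3, 4, 2) free — too little R2 for any of the remaining processes.
After a pretend grant, a maximal execution: J5, J1 — then nothing else fits. Verifying each step:
  pool = (2, 1, 0, 2)
  run J5 (needs (2, 0, 0, 2), free (2, 1, 0, 2)); after release of (0, 0, 3, 0) the pool is (2, 1, 3, 2)
  run J1 (needs (2, 0, 3, 2), free (2, 1, 3, 2)); after release of (2, 2, 1, 0) the pool is (4, 3, 4, 2)
  J4 cannot run: need (0, 2, 3, 3) vs free (4, 3, 4, 2) (insufficient R2)
  J2 cannot run: need (2, 1, 2, 3) vs free (4, 3, 4, 2) (insufficient R2)
Processes that could never finish after the grant: J4 and J2.


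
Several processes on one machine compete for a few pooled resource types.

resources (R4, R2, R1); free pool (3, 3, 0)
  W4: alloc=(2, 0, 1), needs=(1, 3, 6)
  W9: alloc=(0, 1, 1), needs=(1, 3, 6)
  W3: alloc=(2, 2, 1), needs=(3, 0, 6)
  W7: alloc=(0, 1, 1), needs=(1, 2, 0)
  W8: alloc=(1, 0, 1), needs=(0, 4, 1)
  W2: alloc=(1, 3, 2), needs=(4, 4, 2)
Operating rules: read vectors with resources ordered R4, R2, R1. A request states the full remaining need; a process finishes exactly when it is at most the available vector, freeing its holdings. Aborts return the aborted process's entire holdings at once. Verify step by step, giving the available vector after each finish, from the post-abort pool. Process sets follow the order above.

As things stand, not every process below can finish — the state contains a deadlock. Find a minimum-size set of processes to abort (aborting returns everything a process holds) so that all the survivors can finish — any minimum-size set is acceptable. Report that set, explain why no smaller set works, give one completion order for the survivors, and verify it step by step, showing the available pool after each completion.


The answer: abort W4 and W9.
Key observation: the returned (2, 1, 2) from W4 and W9 is what brings W3 — unrunnable before, under any order — into play at step 4.
No one abort is enough; case by case: W4 alone leaves W9 blocked (short on R1); W9 alone leaves W4 blocked (short on R1); W3 alone leaves W4 blocked (short on R1); W7 alone leaves W4 blocked (short on R1); W8 alone leaves W4 blocked (short on R1); W2 alone leaves W4 blocked (short on R1).
One survivor order: W7, W8, W2, W3. Check, step by step (post-abort pool first):
  pool = (5, 4, 2)
  W7: need (1, 2, 0) fits (5, 4, 2); releases (0, 1, 1), pool now (5, 5, 3)
  W8: need (0, 4, 1) fits (5, 5, 3); releases (1, 0, 1), pool now (6, 5, 4)
  W2: need (4, 4, 2) fits (6, 5, 4); releases (1, 3, 2), pool now (7, 8, 6)
  W3: need (3, 0, 6) fits (7, 8, 6); releases (2, 2, 1), pool now (9, 10, 7)


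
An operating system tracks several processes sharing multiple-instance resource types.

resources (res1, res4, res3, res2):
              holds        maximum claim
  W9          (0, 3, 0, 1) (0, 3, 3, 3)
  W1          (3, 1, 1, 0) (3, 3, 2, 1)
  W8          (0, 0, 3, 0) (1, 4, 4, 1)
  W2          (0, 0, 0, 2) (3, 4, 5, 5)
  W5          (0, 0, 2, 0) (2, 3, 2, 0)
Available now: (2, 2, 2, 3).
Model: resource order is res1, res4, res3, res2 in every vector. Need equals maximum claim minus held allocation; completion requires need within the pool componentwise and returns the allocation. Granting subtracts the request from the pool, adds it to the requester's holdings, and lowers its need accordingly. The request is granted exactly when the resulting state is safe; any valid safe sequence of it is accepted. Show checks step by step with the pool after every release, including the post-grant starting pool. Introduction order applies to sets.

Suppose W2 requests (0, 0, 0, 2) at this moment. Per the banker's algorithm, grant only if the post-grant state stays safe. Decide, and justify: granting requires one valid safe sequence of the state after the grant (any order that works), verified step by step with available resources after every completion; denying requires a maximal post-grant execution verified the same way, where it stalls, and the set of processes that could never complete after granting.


DENY — the pretend-granted state is unsafe.
Key observation: after W1, W5 the pool peaks at (5, 3, 5, 1), and each blocked process is short somewhere: W9 on res2; W8 on res4; W2 on res4.
On the post-grant state, W1, W5 is a maximal run — nothing extends it. Walking it through:
  pool = (2, 2, 2, 1)
  run W1 (needs (0, 2, 1, 1), free (2, 2, 2, 1)); after release of (3, 1, 1, 0) the pool is (5, 3, 3, 1)
  run W5 (needs (2, 3, 0, 0), free (5, 3, 3, 1)); after release of (0, 0, 2, 0) the pool is (5, 3, 5, 1)
  W9 still needs (0, 0, 3, 2) but only (5, 3, 5, 1) is free — short on res2
  W8 still needs (1, 4, 1, 1) but only (5, 3, 5, 1) is free — short on res4
  W2 still needs (3, 4, 5, 1) but only (5, 3, 5, 1) is free — short on res4
Post-grant, the permanently blocked set is W9, W8 and W2.


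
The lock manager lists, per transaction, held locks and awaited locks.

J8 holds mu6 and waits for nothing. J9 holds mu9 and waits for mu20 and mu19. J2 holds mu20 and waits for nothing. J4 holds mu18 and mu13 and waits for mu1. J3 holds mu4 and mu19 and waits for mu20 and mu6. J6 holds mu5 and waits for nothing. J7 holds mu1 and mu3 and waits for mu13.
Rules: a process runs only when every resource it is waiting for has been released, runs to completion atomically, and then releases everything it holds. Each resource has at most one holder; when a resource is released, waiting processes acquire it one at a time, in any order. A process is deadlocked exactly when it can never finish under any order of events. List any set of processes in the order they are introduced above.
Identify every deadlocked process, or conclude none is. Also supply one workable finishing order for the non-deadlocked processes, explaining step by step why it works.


Deadlocked: J4 and J7.
Key observation: nobody on the ring J4 -> J7 -> J4 can start until another member finishes, which never happens; no other process is dragged down with it.
The rest can finish in the order J8, J2, J6, J3, J9.
Verifying each step:
  J8 waits on nothing -> runs at once and releases mu6
  J2 waits on nothing -> runs at once and releases mu20
  J6 waits on nothing -> runs at once and releases mu5
  J3 waits on mu20 and mu6 — all released -> runs and releases mu4 and mu19
  J9 waits on mu20 and mu19 — all released -> runs and releases mu9


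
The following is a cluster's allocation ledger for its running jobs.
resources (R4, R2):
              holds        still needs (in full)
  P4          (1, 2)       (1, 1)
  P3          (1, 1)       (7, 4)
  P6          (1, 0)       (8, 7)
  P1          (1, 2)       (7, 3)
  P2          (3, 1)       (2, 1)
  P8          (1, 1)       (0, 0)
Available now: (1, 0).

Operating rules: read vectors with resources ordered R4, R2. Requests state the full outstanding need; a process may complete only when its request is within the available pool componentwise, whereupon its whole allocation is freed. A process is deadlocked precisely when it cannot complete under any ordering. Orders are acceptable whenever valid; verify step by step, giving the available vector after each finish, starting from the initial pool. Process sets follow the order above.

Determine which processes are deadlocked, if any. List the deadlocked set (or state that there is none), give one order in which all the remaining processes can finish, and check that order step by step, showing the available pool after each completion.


Deadlocked set: P3, P6 and P1.
Key observation: once P8, P2, P4 finish, the pool peaks at (6, 4) — and every remaining process still needs more R4 than that.
One completion order for the rest: P8, P2, P4. Walking it through:
  pool = (1, 0)
  run P8 (needs (0, 0), free (1, 0)); after release of (1, 1) the pool is (2, 1)
  run P2 (needs (2, 1), free (2, 1)); after release of (3, 1) the pool is (5, 2)
  run P4 (needs (1, 1), free (5, 2)); after release of (1, 2) the pool is (6, 4)
None of the blocked processes ever fits:
  blocked: P3 wants (7, 4), pool (6, 4) — not enough R4
  blocked: P6 wants (8, 7), pool (6, 4) — not enough R4 and R2
  blocked: P1 wants (7, 3), pool (6, 4) — not enough R4


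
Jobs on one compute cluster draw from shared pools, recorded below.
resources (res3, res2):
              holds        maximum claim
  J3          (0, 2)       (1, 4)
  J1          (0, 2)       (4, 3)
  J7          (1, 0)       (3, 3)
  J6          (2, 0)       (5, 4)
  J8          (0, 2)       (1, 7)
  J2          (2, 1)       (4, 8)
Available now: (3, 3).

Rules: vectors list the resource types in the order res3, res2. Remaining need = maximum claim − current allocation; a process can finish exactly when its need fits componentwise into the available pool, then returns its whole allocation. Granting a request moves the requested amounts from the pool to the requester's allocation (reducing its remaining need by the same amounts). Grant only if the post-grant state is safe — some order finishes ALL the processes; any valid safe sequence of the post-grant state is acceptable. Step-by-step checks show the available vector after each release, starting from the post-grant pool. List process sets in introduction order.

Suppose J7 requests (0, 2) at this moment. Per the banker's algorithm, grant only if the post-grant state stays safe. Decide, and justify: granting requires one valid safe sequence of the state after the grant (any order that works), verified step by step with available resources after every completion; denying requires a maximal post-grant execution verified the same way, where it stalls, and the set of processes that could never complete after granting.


GRANT — the state after the grant stays safe, e.g. via J7, J3, J1, J8, J6, J2.
Key observation: the grant leaves (3, 1) free — enough for J7, whose release restarts the cascade.
Verifying the post-grant state step by step:
  pool = (3, 1)
  J7: need (2, 1) fits (3, 1); releases (1, 2), pool now (4, 3)
  J3: need (1, 2) fits (4, 3); releases (0, 2), pool now (4, 5)
  J1: need (4, 1) fits (4, 5); releases (0, 2), pool now (4, 7)
  J8: need (1, 5) fits (4, 7); releases (0, 2), pool now (4, 9)
  J6: need (3, 4) fits (4, 9); releases (2, 0), pool now (6, 9)
  J2: need (2, 7) fits (6, 9); releases (2, 1), pool now (8, 10)


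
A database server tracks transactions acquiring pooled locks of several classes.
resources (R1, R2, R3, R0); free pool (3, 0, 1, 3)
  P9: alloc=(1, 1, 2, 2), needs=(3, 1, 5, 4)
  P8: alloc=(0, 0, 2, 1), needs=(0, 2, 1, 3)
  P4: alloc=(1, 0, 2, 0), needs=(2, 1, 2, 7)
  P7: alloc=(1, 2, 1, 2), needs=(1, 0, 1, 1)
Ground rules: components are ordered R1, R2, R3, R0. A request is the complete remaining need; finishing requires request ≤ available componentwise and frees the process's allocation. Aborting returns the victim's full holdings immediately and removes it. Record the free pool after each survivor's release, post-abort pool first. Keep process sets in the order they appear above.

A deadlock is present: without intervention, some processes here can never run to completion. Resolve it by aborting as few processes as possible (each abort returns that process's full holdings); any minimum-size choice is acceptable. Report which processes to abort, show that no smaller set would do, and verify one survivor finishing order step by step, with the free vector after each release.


Abort P4.
Key observation: the deadlocked P9 becomes finishable only because P4 released (1, 0, 2, 0); it completes at step 3 below.
No smaller set exists: with zero aborts the deadlock remains.
Survivors finish in the order: P7, P8, P9. Verifying each step (pool after the aborts first):
  pool = (4, 0, 3, 3)
  P7: need (1, 0, 1, 1) fits (4, 0, 3, 3); releases (1, 2, 1, 2), pool now (5, 2, 4, 5)
  P8: need (0, 2, 1, 3) fits (5, 2, 4, 5); releases (0, 0, 2, 1), pool now (5, 2, 6, 6)
  P9: need (3, 1, 5, 4) fits (5, 2, 6, 6); releases (1, 1, 2, 2), pool now (6, 3, 8, 8)


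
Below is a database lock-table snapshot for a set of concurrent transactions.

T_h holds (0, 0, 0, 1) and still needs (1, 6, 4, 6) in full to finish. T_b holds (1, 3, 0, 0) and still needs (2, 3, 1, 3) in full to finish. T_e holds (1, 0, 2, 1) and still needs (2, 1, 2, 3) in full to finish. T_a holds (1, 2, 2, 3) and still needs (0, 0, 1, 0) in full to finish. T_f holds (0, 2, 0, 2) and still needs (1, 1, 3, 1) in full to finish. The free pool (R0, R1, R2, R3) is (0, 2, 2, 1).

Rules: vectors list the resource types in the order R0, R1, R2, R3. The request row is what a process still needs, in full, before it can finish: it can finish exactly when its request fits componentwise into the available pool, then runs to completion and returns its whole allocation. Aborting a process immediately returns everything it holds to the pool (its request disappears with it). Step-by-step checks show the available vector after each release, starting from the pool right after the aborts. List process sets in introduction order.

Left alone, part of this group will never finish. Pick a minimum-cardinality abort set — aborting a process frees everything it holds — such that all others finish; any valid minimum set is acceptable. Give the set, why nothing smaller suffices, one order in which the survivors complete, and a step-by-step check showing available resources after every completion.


The answer: abort T_e.
Key observation: T_b had no path to completion before; after the abort of T_e ((1, 0, 2, 1) returned), step 4 is where it fits.
Why nothing smaller works: aborting no one leaves the state deadlocked as given.
One survivor order: T_a, T_f, T_h, T_b. Step-by-step check (post-abort pool first):
  pool = (1, 2, 4, 2)
  run T_a (needs (0, 0, 1, 0), free (1, 2, 4, 2)); after release of (1, 2, 2, 3) the pool is (2, 4, 6, 5)
  run T_f (needs (1, 1, 3, 1), free (2, 4, 6, 5)); after release of (0, 2, 0, 2) the pool is (2, 6, 6, 7)
  run T_h (needs (1, 6, 4, 6), free (2, 6, 6, 7)); after release of (0, 0, 0, 1) the pool is (2, 6, 6, 8)
  run T_b (needs (2, 3, 1, 3), free (2, 6, 6, 8)); after release of (1, 3, 0, 0) the pool is (3, 9, 6, 8)


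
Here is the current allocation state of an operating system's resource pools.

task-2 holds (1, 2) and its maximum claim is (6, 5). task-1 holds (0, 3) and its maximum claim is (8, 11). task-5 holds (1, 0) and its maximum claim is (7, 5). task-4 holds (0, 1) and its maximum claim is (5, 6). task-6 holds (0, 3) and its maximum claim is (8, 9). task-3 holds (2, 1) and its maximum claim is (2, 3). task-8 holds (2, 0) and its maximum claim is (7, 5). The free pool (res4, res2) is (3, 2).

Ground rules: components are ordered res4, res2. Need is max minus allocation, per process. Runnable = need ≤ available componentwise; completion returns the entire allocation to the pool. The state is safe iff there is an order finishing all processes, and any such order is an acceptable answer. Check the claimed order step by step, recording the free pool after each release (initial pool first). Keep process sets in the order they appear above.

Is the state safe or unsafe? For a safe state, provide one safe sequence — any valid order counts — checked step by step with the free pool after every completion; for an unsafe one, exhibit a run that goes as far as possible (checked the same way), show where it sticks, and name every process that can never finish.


The state is SAFE; one workable sequence: task-3, task-2, task-4, task-8, task-5, task-6, task-1.
Key observation: the order's first zero-slack moment is task-3 ((0, 2) needed, (3, 2) free — a requested resource with nothing to spare).
Step-by-step check:
  pool = (3, 2)
  task-3: need (0, 2) fits (3, 2); releases (2, 1), pool now (5, 3)
  task-2: need (5, 3) fits (5, 3); releases (1, 2), pool now (6, 5)
  task-4: need (5, 5) fits (6, 5); releases (0, 1), pool now (6, 6)
  task-8: need (5, 5) fits (6, 6); releases (2, 0), pool now (8, 6)
  task-5: need (6, 5) fits (8, 6); releases (1, 0), pool now (9, 6)
  task-6: need (8, 6) fits (9, 6); releases (0, 3), pool now (9, 9)
  task-1: need (8, 8) fits (9, 9); releases (0, 3), pool now (9, 12)


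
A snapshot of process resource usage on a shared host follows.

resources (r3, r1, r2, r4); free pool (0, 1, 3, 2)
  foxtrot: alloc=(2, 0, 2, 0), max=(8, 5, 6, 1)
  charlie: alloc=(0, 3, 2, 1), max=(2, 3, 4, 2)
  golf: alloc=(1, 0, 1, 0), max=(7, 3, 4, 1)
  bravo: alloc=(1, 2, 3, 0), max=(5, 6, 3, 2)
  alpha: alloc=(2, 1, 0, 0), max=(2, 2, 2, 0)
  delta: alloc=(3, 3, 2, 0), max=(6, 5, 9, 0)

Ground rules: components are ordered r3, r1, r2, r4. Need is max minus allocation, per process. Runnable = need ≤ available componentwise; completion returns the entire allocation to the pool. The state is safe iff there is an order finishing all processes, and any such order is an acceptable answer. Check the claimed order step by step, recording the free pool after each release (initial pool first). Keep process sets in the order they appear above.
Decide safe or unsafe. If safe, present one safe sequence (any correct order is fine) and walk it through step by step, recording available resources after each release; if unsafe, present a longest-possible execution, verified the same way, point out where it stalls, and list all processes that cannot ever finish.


UNSAFE — no complete ordering exists.
Key observation: the pool after alpha, charlie is (2, 5, 5, 3); every surviving request exceeds it in r3, so progress ends there.
The run alpha, charlie cannot be extended any further. Walking it through:
  pool = (0, 1, 3, 2)
  alpha: need (0, 1, 2, 0) fits (0, 1, 3, 2); releases (2, 1, 0, 0), pool now (2, 2, 3, 2)
  charlie: need (2, 0, 2, 1) fits (2, 2, 3, 2); releases (0, 3, 2, 1), pool now (2, 5, 5, 3)
  foxtrot still needs (6, 5, 4, 1) but only (2, 5, 5, 3) is free — short on r3
  golf still needs (6, 3, 3, 1) but only (2, 5, 5, 3) is free — short on r3
  bravo still needs (4, 4, 0, 2) but only (2, 5, 5, 3) is free — short on r3
  delta still needs (3, 2, 7, 0) but only (2, 5, 5, 3) is free — short on r3 and r2
Processes that can never finish: foxtrot, golf, bravo and delta.


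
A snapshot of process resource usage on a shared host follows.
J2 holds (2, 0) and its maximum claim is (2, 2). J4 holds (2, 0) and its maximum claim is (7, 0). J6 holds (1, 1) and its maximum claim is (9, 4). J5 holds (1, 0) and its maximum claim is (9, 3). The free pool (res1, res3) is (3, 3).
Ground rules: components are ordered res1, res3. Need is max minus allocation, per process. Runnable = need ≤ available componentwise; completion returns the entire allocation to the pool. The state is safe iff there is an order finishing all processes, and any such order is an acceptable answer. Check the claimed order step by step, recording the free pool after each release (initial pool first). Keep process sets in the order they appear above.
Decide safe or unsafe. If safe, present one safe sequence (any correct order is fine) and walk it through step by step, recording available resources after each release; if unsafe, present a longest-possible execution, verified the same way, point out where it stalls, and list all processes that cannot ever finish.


UNSAFE.
Key observation: res1 is the bottleneck — with J2, J4 done the pool holds (7, 3), short of every remaining need.
The run J2, J4 cannot be extended any further. Verifying each step:
  pool = (3, 3)
  run J2 (needs (0, 2), free (3, 3)); after release of (2, 0) the pool is (5, 3)
  run J4 (needs (5, 0), free (5, 3)); after release of (2, 0) the pool is (7, 3)
  J6 still needs (8, 3) but only (7, 3) is free — short on res1
  J5 still needs (8, 3) but only (7, 3) is free — short on res1
Never able to finish: J6 and J5.


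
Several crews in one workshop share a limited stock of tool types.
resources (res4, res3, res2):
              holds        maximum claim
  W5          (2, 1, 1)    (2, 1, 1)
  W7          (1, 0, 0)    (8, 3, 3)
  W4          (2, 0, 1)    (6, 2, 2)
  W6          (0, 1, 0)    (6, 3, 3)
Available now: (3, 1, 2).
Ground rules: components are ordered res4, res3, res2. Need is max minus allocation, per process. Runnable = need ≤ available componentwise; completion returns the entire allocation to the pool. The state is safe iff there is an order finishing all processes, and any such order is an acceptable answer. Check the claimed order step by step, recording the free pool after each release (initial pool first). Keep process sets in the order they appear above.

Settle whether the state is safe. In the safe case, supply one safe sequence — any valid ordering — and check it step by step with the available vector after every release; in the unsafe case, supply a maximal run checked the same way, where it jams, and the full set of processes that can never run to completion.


SAFE, for example via the order W5, W4, W6, W7.
Key observation: W4 marks the first exact bind of the order: its need (4, 2, 1) fits the free (5, 2, 3) with zero slack on a requested resource.
Check, step by step:
  pool = (3, 1, 2)
  W5 needs (0, 0, 0) <= (3, 1, 2) -> finishes; pool += (2, 1, 1) = (5, 2, 3)
  W4 needs (4, 2, 1) <= (5, 2, 3) -> finishes; pool += (2, 0, 1) = (7, 2, 4)
  W6 needs (6, 2, 3) <= (7, 2, 4) -> finishes; pool += (0, 1, 0) = (7, 3, 4)
  W7 needs (7, 3, 3) <= (7, 3, 4) -> finishes; pool += (1, 0, 0) = (8, 3, 4)


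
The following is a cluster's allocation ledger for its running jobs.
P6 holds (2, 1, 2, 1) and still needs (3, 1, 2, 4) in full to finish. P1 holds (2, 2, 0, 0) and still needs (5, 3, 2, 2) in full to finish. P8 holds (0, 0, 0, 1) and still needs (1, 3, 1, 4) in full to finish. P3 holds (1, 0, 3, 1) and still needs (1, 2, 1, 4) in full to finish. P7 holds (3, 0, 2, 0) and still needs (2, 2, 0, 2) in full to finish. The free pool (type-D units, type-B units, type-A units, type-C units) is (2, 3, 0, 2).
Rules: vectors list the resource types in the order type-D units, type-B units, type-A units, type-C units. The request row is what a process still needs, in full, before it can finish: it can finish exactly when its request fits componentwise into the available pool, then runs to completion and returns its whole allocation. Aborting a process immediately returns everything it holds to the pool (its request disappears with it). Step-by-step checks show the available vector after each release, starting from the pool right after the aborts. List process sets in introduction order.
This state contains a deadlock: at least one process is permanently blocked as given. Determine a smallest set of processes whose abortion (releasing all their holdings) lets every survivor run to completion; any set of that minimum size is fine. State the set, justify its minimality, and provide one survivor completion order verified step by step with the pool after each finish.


Abort P8 and P3.
Key observation: P6 was stuck for good until P8 and P3 gave back (1, 0, 3, 2); in the order shown it finishes at step 1.
Minimality, checking each single-abort alternative: P6 alone leaves P8 blocked (short on type-C units); P1 alone leaves P6 blocked (short on type-C units); P8 alone leaves P6 blocked (short on type-C units); P3 alone leaves P6 blocked (short on type-C units); P7 alone leaves P6 blocked (short on type-C units).
Survivors finish in the order: P6, P7, P1. Walking it through (pool after the aborts first):
  pool = (3, 3, 3, 4)
  run P6 (needs (3, 1, 2, 4), free (3, 3, 3, 4)); after release of (2, 1, 2, 1) the pool is (5, 4, 5, 5)
  run P7 (needs (2, 2, 0, 2), free (5, 4, 5, 5)); after release of (3, 0, 2, 0) the pool is (8, 4, 7, 5)
  run P1 (needs (5, 3, 2, 2), free (8, 4, 7, 5)); after release of (2, 2, 0, 0) the pool is (10, 6, 7, 5)


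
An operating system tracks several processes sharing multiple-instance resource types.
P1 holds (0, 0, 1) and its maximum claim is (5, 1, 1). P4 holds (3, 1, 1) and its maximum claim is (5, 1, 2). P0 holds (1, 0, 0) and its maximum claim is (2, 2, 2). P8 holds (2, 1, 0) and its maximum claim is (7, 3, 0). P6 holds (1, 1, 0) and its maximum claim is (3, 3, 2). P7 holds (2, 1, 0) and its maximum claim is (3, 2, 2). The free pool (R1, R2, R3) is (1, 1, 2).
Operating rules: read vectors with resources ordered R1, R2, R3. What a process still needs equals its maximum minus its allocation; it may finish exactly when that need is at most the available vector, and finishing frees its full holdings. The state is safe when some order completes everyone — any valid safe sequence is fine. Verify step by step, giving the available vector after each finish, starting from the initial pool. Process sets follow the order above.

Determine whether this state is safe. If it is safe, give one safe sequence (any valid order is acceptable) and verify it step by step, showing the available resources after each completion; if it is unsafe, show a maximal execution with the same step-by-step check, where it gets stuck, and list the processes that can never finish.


The state is SAFE; one workable sequence: P7, P6, P0, P4, P8, P1.
Key observation: P7 is the earliest step where a requested resource binds exactly: need (1, 1, 2), pool (1, 1, 2) at its turn.
Walking it through:
  pool = (1, 1, 2)
  P7 needs (1, 1, 2) <= (1, 1, 2) -> finishes; pool += (2, 1, 0) = (3, 2, 2)
  P6 needs (2, 2, 2) <= (3, 2, 2) -> finishes; pool += (1, 1, 0) = (4, 3, 2)
  P0 needs (1, 2, 2) <= (4, 3, 2) -> finishes; pool += (1, 0, 0) = (5, 3, 2)
  P4 needs (2, 0, 1) <= (5, 3, 2) -> finishes; pool += (3, 1, 1) = (8, 4, 3)
  P8 needs (5, 2, 0) <= (8, 4, 3) -> finishes; pool += (2, 1, 0) = (10, 5, 3)
  P1 needs (5, 1, 0) <= (10, 5, 3) -> finishes; pool += (0, 0, 1) = (10, 5, 4)
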